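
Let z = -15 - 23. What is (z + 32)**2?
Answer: 36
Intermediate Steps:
z = -38
(z + 32)**2 = (-38 + 32)**2 = (-6)**2 = 36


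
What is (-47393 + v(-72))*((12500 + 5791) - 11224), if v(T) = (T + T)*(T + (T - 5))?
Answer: -183296779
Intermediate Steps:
v(T) = 2*T*(-5 + 2*T) (v(T) = (2*T)*(T + (-5 + T)) = (2*T)*(-5 + 2*T) = 2*T*(-5 + 2*T))
(-47393 + v(-72))*((12500 + 5791) - 11224) = (-47393 + 2*(-72)*(-5 + 2*(-72)))*((12500 + 5791) - 11224) = (-47393 + 2*(-72)*(-5 - 144))*(18291 - 11224) = (-47393 + 2*(-72)*(-149))*7067 = (-47393 + 21456)*7067 = -25937*7067 = -183296779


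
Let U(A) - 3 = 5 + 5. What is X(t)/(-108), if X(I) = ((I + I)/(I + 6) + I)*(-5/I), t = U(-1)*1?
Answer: 35/684 ≈ 0.051170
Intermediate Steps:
U(A) = 13 (U(A) = 3 + (5 + 5) = 3 + 10 = 13)
t = 13 (t = 13*1 = 13)
X(I) = -5*(I + 2*I/(6 + I))/I (X(I) = ((2*I)/(6 + I) + I)*(-5/I) = (2*I/(6 + I) + I)*(-5/I) = (I + 2*I/(6 + I))*(-5/I) = -5*(I + 2*I/(6 + I))/I)
X(t)/(-108) = (5*(-8 - 1*13)/(6 + 13))/(-108) = (5*(-8 - 13)/19)*(-1/108) = (5*(1/19)*(-21))*(-1/108) = -105/19*(-1/108) = 35/684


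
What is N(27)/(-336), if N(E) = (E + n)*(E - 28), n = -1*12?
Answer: 5/112 ≈ 0.044643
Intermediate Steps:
n = -12
N(E) = (-28 + E)*(-12 + E) (N(E) = (E - 12)*(E - 28) = (-12 + E)*(-28 + E) = (-28 + E)*(-12 + E))
N(27)/(-336) = (336 + 27**2 - 40*27)/(-336) = (336 + 729 - 1080)*(-1/336) = -15*(-1/336) = 5/112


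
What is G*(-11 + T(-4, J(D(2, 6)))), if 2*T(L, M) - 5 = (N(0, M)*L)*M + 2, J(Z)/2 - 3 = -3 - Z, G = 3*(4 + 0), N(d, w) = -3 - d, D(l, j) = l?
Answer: -378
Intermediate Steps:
G = 12 (G = 3*4 = 12)
J(Z) = -2*Z (J(Z) = 6 + 2*(-3 - Z) = 6 + (-6 - 2*Z) = -2*Z)
T(L, M) = 7/2 - 3*L*M/2 (T(L, M) = 5/2 + (((-3 - 1*0)*L)*M + 2)/2 = 5/2 + (((-3 + 0)*L)*M + 2)/2 = 5/2 + ((-3*L)*M + 2)/2 = 5/2 + (-3*L*M + 2)/2 = 5/2 + (2 - 3*L*M)/2 = 5/2 + (1 - 3*L*M/2) = 7/2 - 3*L*M/2)
G*(-11 + T(-4, J(D(2, 6)))) = 12*(-11 + (7/2 - 3/2*(-4)*(-2*2))) = 12*(-11 + (7/2 - 3/2*(-4)*(-4))) = 12*(-11 + (7/2 - 24)) = 12*(-11 - 41/2) = 12*(-63/2) = -378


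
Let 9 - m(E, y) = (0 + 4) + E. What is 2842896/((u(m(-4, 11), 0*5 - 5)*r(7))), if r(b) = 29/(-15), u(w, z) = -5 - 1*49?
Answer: 2369080/87 ≈ 27231.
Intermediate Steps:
m(E, y) = 5 - E (m(E, y) = 9 - ((0 + 4) + E) = 9 - (4 + E) = 9 + (-4 - E) = 5 - E)
u(w, z) = -54 (u(w, z) = -5 - 49 = -54)
r(b) = -29/15 (r(b) = 29*(-1/15) = -29/15)
2842896/((u(m(-4, 11), 0*5 - 5)*r(7))) = 2842896/((-54*(-29/15))) = 2842896/(522/5) = 2842896*(5/522) = 2369080/87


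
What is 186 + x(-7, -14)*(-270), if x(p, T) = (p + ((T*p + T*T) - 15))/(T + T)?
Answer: 19662/7 ≈ 2808.9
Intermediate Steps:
x(p, T) = (-15 + p + T² + T*p)/(2*T) (x(p, T) = (p + ((T*p + T²) - 15))/((2*T)) = (p + ((T² + T*p) - 15))*(1/(2*T)) = (p + (-15 + T² + T*p))*(1/(2*T)) = (-15 + p + T² + T*p)*(1/(2*T)) = (-15 + p + T² + T*p)/(2*T))
186 + x(-7, -14)*(-270) = 186 + ((½)*(-15 - 7 - 14*(-14 - 7))/(-14))*(-270) = 186 + ((½)*(-1/14)*(-15 - 7 - 14*(-21)))*(-270) = 186 + ((½)*(-1/14)*(-15 - 7 + 294))*(-270) = 186 + ((½)*(-1/14)*272)*(-270) = 186 - 68/7*(-270) = 186 + 18360/7 = 19662/7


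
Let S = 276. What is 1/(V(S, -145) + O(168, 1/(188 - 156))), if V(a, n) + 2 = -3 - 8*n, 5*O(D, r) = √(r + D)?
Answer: 924000/1067214623 - 20*√10754/1067214623 ≈ 0.00086386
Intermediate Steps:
O(D, r) = √(D + r)/5 (O(D, r) = √(r + D)/5 = √(D + r)/5)
V(a, n) = -5 - 8*n (V(a, n) = -2 + (-3 - 8*n) = -5 - 8*n)
1/(V(S, -145) + O(168, 1/(188 - 156))) = 1/((-5 - 8*(-145)) + √(168 + 1/(188 - 156))/5) = 1/((-5 + 1160) + √(168 + 1/32)/5) = 1/(1155 + √(168 + 1/32)/5) = 1/(1155 + √(5377/32)/5) = 1/(1155 + (√10754/8)/5) = 1/(1155 + √10754/40)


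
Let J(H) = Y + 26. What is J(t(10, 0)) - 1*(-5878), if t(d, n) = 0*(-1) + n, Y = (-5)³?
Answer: 5779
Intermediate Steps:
Y = -125
t(d, n) = n (t(d, n) = 0 + n = n)
J(H) = -99 (J(H) = -125 + 26 = -99)
J(t(10, 0)) - 1*(-5878) = -99 - 1*(-5878) = -99 + 5878 = 5779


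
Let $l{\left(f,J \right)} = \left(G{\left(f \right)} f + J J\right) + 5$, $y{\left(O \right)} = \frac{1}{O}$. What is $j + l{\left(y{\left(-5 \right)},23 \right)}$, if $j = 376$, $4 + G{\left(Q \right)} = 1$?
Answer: $\frac{4553}{5} \approx 910.6$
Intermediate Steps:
$G{\left(Q \right)} = -3$ ($G{\left(Q \right)} = -4 + 1 = -3$)
$l{\left(f,J \right)} = 5 + J^{2} - 3 f$ ($l{\left(f,J \right)} = \left(- 3 f + J J\right) + 5 = \left(- 3 f + J^{2}\right) + 5 = \left(J^{2} - 3 f\right) + 5 = 5 + J^{2} - 3 f$)
$j + l{\left(y{\left(-5 \right)},23 \right)} = 376 + \left(5 + 23^{2} - \frac{3}{-5}\right) = 376 + \left(5 + 529 - - \frac{3}{5}\right) = 376 + \left(5 + 529 + \frac{3}{5}\right) = 376 + \frac{2673}{5} = \frac{4553}{5}$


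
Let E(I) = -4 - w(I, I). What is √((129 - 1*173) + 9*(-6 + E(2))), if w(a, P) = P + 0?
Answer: 2*I*√38 ≈ 12.329*I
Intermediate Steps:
w(a, P) = P
E(I) = -4 - I
√((129 - 1*173) + 9*(-6 + E(2))) = √((129 - 1*173) + 9*(-6 + (-4 - 1*2))) = √((129 - 173) + 9*(-6 + (-4 - 2))) = √(-44 + 9*(-6 - 6)) = √(-44 + 9*(-12)) = √(-44 - 108) = √(-152) = 2*I*√38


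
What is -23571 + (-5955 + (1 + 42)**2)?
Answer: -27677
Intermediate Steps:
-23571 + (-5955 + (1 + 42)**2) = -23571 + (-5955 + 43**2) = -23571 + (-5955 + 1849) = -23571 - 4106 = -27677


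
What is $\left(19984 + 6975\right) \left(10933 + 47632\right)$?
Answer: $1578853835$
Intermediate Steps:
$\left(19984 + 6975\right) \left(10933 + 47632\right) = 26959 \cdot 58565 = 1578853835$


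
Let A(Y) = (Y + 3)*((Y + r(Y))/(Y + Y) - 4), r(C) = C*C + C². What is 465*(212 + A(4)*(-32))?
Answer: 46500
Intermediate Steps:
r(C) = 2*C² (r(C) = C² + C² = 2*C²)
A(Y) = (-4 + (Y + 2*Y²)/(2*Y))*(3 + Y) (A(Y) = (Y + 3)*((Y + 2*Y²)/(Y + Y) - 4) = (3 + Y)*((Y + 2*Y²)/((2*Y)) - 4) = (3 + Y)*((Y + 2*Y²)*(1/(2*Y)) - 4) = (3 + Y)*((Y + 2*Y²)/(2*Y) - 4) = (3 + Y)*(-4 + (Y + 2*Y²)/(2*Y)) = (-4 + (Y + 2*Y²)/(2*Y))*(3 + Y))
465*(212 + A(4)*(-32)) = 465*(212 + (-21/2 + 4² - ½*4)*(-32)) = 465*(212 + (-21/2 + 16 - 2)*(-32)) = 465*(212 + (7/2)*(-32)) = 465*(212 - 112) = 465*100 = 46500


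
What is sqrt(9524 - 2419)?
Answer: 7*sqrt(145) ≈ 84.291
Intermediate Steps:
sqrt(9524 - 2419) = sqrt(7105) = 7*sqrt(145)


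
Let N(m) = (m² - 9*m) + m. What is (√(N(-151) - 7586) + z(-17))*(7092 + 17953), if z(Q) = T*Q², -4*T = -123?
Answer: 890274615/4 + 25045*√16423 ≈ 2.2578e+8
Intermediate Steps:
T = 123/4 (T = -¼*(-123) = 123/4 ≈ 30.750)
N(m) = m² - 8*m
z(Q) = 123*Q²/4
(√(N(-151) - 7586) + z(-17))*(7092 + 17953) = (√(-151*(-8 - 151) - 7586) + (123/4)*(-17)²)*(7092 + 17953) = (√(-151*(-159) - 7586) + (123/4)*289)*25045 = (√(24009 - 7586) + 35547/4)*25045 = (√16423 + 35547/4)*25045 = (35547/4 + √16423)*25045 = 890274615/4 + 25045*√16423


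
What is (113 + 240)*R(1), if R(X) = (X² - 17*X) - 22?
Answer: -13414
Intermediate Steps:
R(X) = -22 + X² - 17*X
(113 + 240)*R(1) = (113 + 240)*(-22 + 1² - 17*1) = 353*(-22 + 1 - 17) = 353*(-38) = -13414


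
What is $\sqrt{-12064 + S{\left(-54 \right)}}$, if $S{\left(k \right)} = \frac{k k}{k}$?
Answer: $i \sqrt{12118} \approx 110.08 i$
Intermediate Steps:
$S{\left(k \right)} = k$ ($S{\left(k \right)} = \frac{k^{2}}{k} = k$)
$\sqrt{-12064 + S{\left(-54 \right)}} = \sqrt{-12064 - 54} = \sqrt{-12118} = i \sqrt{12118}$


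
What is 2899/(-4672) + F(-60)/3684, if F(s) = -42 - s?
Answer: -882985/1434304 ≈ -0.61562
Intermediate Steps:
2899/(-4672) + F(-60)/3684 = 2899/(-4672) + (-42 - 1*(-60))/3684 = 2899*(-1/4672) + (-42 + 60)*(1/3684) = -2899/4672 + 18*(1/3684) = -2899/4672 + 3/614 = -882985/1434304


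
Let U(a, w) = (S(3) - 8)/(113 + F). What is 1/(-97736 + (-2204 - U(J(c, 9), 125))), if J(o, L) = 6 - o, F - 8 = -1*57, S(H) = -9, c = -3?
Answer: -64/6396143 ≈ -1.0006e-5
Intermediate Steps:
F = -49 (F = 8 - 1*57 = 8 - 57 = -49)
U(a, w) = -17/64 (U(a, w) = (-9 - 8)/(113 - 49) = -17/64)
1/(-97736 + (-2204 - U(J(c, 9), 125))) = 1/(-97736 + (-2204 - 1*(-17/64))) = 1/(-97736 + (-2204 + 17/64)) = 1/(-97736 - 141039/64) = 1/(-6396143/64) = -64/6396143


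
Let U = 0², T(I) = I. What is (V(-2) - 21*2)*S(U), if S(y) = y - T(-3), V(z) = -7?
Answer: -147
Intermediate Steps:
U = 0
S(y) = 3 + y (S(y) = y - 1*(-3) = y + 3 = 3 + y)
(V(-2) - 21*2)*S(U) = (-7 - 21*2)*(3 + 0) = (-7 - 42)*3 = -49*3 = -147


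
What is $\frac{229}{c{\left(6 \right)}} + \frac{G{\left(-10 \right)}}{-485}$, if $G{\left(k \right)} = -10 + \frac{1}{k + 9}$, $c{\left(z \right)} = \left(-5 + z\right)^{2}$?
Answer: $\frac{111076}{485} \approx 229.02$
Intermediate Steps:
$G{\left(k \right)} = -10 + \frac{1}{9 + k}$
$\frac{229}{c{\left(6 \right)}} + \frac{G{\left(-10 \right)}}{-485} = \frac{229}{\left(-5 + 6\right)^{2}} + \frac{\frac{1}{9 - 10} \left(-89 - -100\right)}{-485} = \frac{229}{1^{2}} + \frac{-89 + 100}{-1} \left(- \frac{1}{485}\right) = \frac{229}{1} + \left(-1\right) 11 \left(- \frac{1}{485}\right) = 229 \cdot 1 - - \frac{11}{485} = 229 + \frac{11}{485} = \frac{111076}{485}$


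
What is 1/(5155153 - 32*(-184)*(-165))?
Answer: 1/4183633 ≈ 2.3903e-7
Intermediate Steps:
1/(5155153 - 32*(-184)*(-165)) = 1/(5155153 + 5888*(-165)) = 1/(5155153 - 971520) = 1/4183633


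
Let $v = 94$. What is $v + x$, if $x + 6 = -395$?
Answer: $-307$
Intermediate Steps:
$x = -401$ ($x = -6 - 395 = -401$)
$v + x = 94 - 401 = -307$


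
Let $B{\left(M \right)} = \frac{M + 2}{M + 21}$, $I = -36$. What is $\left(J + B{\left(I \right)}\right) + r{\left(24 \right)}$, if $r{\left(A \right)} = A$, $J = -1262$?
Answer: $- \frac{18536}{15} \approx -1235.7$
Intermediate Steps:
$B{\left(M \right)} = \frac{2 + M}{21 + M}$
$\left(J + B{\left(I \right)}\right) + r{\left(24 \right)} = \left(-1262 + \frac{2 - 36}{21 - 36}\right) + 24 = \left(-1262 + \frac{1}{-15} \left(-34\right)\right) + 24 = \left(-1262 - - \frac{34}{15}\right) + 24 = \left(-1262 + \frac{34}{15}\right) + 24 = - \frac{18896}{15} + 24 = - \frac{18536}{15}$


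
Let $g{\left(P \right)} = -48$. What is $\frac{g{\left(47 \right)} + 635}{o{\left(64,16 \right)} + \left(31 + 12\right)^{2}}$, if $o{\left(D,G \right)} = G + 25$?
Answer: $\frac{587}{1890} \approx 0.31058$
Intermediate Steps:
$o{\left(D,G \right)} = 25 + G$
$\frac{g{\left(47 \right)} + 635}{o{\left(64,16 \right)} + \left(31 + 12\right)^{2}} = \frac{-48 + 635}{\left(25 + 16\right) + \left(31 + 12\right)^{2}} = \frac{587}{41 + 43^{2}} = \frac{587}{41 + 1849} = \frac{587}{1890}$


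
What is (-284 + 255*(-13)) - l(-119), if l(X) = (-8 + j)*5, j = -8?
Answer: -3519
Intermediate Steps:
l(X) = -80 (l(X) = (-8 - 8)*5 = -16*5 = -80)
(-284 + 255*(-13)) - l(-119) = (-284 + 255*(-13)) - 1*(-80) = (-284 - 3315) + 80 = -3599 + 80 = -3519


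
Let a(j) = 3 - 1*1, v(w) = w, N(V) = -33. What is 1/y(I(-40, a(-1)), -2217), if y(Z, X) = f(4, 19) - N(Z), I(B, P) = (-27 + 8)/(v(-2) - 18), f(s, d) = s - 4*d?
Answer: -1/39 ≈ -0.025641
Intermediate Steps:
a(j) = 2 (a(j) = 3 - 1 = 2)
I(B, P) = 19/20 (I(B, P) = (-27 + 8)/(-2 - 18) = -19/(-20) = -19*(-1/20) = 19/20)
y(Z, X) = -39 (y(Z, X) = (4 - 4*19) - 1*(-33) = (4 - 76) + 33 = -72 + 33 = -39)
1/y(I(-40, a(-1)), -2217) = 1/(-39) = -1/39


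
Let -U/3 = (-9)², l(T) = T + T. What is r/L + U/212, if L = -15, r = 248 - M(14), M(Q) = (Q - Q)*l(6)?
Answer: -56221/3180 ≈ -17.680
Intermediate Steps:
l(T) = 2*T
U = -243 (U = -3*(-9)² = -3*81 = -243)
M(Q) = 0 (M(Q) = (Q - Q)*(2*6) = 0*12 = 0)
r = 248 (r = 248 - 1*0 = 248 + 0 = 248)
r/L + U/212 = 248/(-15) - 243/212 = 248*(-1/15) - 243*1/212 = -248/15 - 243/212 = -56221/3180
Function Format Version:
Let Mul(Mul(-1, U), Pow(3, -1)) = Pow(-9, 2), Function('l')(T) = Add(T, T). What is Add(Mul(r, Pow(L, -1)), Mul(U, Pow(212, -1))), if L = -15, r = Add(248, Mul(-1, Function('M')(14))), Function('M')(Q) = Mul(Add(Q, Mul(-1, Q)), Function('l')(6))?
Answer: Rational(-56221, 3180) ≈ -17.680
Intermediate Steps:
Function('l')(T) = Mul(2, T)
U = -243 (U = Mul(-3, Pow(-9, 2)) = Mul(-3, 81) = -243)
Function('M')(Q) = 0 (Function('M')(Q) = Mul(Add(Q, Mul(-1, Q)), Mul(2, 6)) = Mul(0, 12) = 0)
r = 248 (r = Add(248, Mul(-1, 0)) = Add(248, 0) = 248)
Add(Mul(r, Pow(L, -1)), Mul(U, Pow(212, -1))) = Add(Mul(248, Pow(-15, -1)), Mul(-243, Pow(212, -1))) = Add(Mul(248, Rational(-1, 15)), Mul(-243, Rational(1, 212))) = Add(Rational(-248, 15), Rational(-243, 212)) = Rational(-56221, 3180)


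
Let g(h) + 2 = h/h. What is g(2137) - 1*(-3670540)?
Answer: 3670539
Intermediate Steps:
g(h) = -1 (g(h) = -2 + h/h = -2 + 1 = -1)
g(2137) - 1*(-3670540) = -1 - 1*(-3670540) = -1 + 3670540 = 3670539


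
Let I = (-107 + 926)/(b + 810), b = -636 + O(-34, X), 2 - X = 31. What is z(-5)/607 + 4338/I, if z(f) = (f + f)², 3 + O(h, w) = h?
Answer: 40091738/55237 ≈ 725.81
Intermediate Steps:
X = -29 (X = 2 - 1*31 = 2 - 31 = -29)
O(h, w) = -3 + h
b = -673 (b = -636 + (-3 - 34) = -636 - 37 = -673)
z(f) = 4*f² (z(f) = (2*f)² = 4*f²)
I = 819/137 (I = (-107 + 926)/(-673 + 810) = 819/137 ≈ 5.9781)
z(-5)/607 + 4338/I = (4*(-5)²)/607 + 4338/(819/137) = (4*25)*(1/607) + 4338*(137/819) = 100*(1/607) + 66034/91 = 100/607 + 66034/91 = 40091738/55237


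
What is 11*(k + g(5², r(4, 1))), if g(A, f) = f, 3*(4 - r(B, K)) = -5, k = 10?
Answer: 517/3 ≈ 172.33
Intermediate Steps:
r(B, K) = 17/3 (r(B, K) = 4 - ⅓*(-5) = 4 + 5/3 = 17/3)
11*(k + g(5², r(4, 1))) = 11*(10 + 17/3) = 11*(47/3) = 517/3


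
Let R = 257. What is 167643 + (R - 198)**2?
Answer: 171124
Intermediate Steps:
167643 + (R - 198)**2 = 167643 + (257 - 198)**2 = 167643 + 59**2 = 167643 + 3481 = 171124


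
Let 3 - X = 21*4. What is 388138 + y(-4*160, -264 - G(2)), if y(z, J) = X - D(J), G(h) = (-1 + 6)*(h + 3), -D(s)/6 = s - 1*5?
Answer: 386293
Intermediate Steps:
D(s) = 30 - 6*s (D(s) = -6*(s - 1*5) = -6*(s - 5) = -6*(-5 + s) = 30 - 6*s)
X = -81 (X = 3 - 21*4 = 3 - 1*84 = 3 - 84 = -81)
G(h) = 15 + 5*h (G(h) = 5*(3 + h) = 15 + 5*h)
y(z, J) = -111 + 6*J (y(z, J) = -81 - (30 - 6*J) = -81 + (-30 + 6*J) = -111 + 6*J)
388138 + y(-4*160, -264 - G(2)) = 388138 + (-111 + 6*(-264 - (15 + 5*2))) = 388138 + (-111 + 6*(-264 - (15 + 10))) = 388138 + (-111 + 6*(-264 - 1*25)) = 388138 + (-111 + 6*(-264 - 25)) = 388138 + (-111 + 6*(-289)) = 388138 + (-111 - 1734) = 388138 - 1845 = 386293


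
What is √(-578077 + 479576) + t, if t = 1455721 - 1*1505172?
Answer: -49451 + I*√98501 ≈ -49451.0 + 313.85*I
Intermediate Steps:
t = -49451 (t = 1455721 - 1505172 = -49451)
√(-578077 + 479576) + t = √(-578077 + 479576) - 49451 = √(-98501) - 49451 = I*√98501 - 49451 = -49451 + I*√98501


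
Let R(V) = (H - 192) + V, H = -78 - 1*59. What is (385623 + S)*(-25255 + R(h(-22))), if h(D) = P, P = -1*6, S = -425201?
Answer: 1012801020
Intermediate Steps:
P = -6
h(D) = -6
H = -137 (H = -78 - 59 = -137)
R(V) = -329 + V (R(V) = (-137 - 192) + V = -329 + V)
(385623 + S)*(-25255 + R(h(-22))) = (385623 - 425201)*(-25255 + (-329 - 6)) = -39578*(-25255 - 335) = -39578*(-25590) = 1012801020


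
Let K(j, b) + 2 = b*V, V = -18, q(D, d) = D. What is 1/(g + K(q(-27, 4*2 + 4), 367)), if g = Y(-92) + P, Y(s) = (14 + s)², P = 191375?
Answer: 1/190851 ≈ 5.2397e-6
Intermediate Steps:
K(j, b) = -2 - 18*b (K(j, b) = -2 + b*(-18) = -2 - 18*b)
g = 197459 (g = (14 - 92)² + 191375 = (-78)² + 191375 = 6084 + 191375 = 197459)
1/(g + K(q(-27, 4*2 + 4), 367)) = 1/(197459 + (-2 - 18*367)) = 1/(197459 + (-2 - 6606)) = 1/(197459 - 6608) = 1/190851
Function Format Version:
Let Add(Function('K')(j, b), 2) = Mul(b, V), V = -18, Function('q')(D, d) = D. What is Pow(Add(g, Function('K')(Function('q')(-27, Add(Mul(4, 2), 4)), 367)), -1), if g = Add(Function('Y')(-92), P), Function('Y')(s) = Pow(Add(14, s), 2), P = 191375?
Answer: Rational(1, 190851) ≈ 5.2397e-6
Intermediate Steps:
Function('K')(j, b) = Add(-2, Mul(-18, b)) (Function('K')(j, b) = Add(-2, Mul(b, -18)) = Add(-2, Mul(-18, b)))
g = 197459 (g = Add(Pow(Add(14, -92), 2), 191375) = Add(Pow(-78, 2), 191375) = Add(6084, 191375) = 197459)
Pow(Add(g, Function('K')(Function('q')(-27, Add(Mul(4, 2), 4)), 367)), -1) = Pow(Add(197459, Add(-2, Mul(-18, 367))), -1) = Pow(Add(197459, Add(-2, -6606)), -1) = Pow(Add(197459, -6608), -1) = Pow(190851, -1) = Rational(1, 190851)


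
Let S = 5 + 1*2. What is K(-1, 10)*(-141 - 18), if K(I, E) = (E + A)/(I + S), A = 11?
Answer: -1113/2 ≈ -556.50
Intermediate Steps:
S = 7 (S = 5 + 2 = 7)
K(I, E) = (11 + E)/(7 + I) (K(I, E) = (E + 11)/(I + 7) = (11 + E)/(7 + I))
K(-1, 10)*(-141 - 18) = ((11 + 10)/(7 - 1))*(-141 - 18) = (21/6)*(-159) = ((⅙)*21)*(-159) = (7/2)*(-159) = -1113/2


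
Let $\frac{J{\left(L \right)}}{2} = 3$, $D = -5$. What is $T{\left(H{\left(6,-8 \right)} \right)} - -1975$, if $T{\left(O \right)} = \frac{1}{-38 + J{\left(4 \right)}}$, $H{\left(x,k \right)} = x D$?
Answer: $\frac{63199}{32} \approx 1975.0$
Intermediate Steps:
$J{\left(L \right)} = 6$ ($J{\left(L \right)} = 2 \cdot 3 = 6$)
$H{\left(x,k \right)} = - 5 x$ ($H{\left(x,k \right)} = x \left(-5\right) = - 5 x$)
$T{\left(O \right)} = - \frac{1}{32}$ ($T{\left(O \right)} = \frac{1}{-38 + 6} = \frac{1}{-32} = - \frac{1}{32}$)
$T{\left(H{\left(6,-8 \right)} \right)} - -1975 = - \frac{1}{32} - -1975 = - \frac{1}{32} + 1975 = \frac{63199}{32}$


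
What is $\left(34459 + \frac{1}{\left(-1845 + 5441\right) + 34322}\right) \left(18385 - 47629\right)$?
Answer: $- \frac{19105344459786}{18959} \approx -1.0077 \cdot 10^{9}$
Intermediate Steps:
$\left(34459 + \frac{1}{\left(-1845 + 5441\right) + 34322}\right) \left(18385 - 47629\right) = \left(34459 + \frac{1}{3596 + 34322}\right) \left(-29244\right) = \left(34459 + \frac{1}{37918}\right) \left(-29244\right) = \frac{1306616363}{37918} \left(-29244\right) = - \frac{19105344459786}{18959}$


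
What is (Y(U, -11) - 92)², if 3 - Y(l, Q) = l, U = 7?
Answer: 9216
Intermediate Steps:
Y(l, Q) = 3 - l
(Y(U, -11) - 92)² = ((3 - 1*7) - 92)² = ((3 - 7) - 92)² = (-4 - 92)² = (-96)² = 9216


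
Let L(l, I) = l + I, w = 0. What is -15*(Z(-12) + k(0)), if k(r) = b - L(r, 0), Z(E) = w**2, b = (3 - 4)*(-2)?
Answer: -30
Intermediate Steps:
L(l, I) = I + l
b = 2 (b = -1*(-2) = 2)
Z(E) = 0 (Z(E) = 0**2 = 0)
k(r) = 2 - r (k(r) = 2 - (0 + r) = 2 - r)
-15*(Z(-12) + k(0)) = -15*(0 + (2 - 1*0)) = -15*(0 + (2 + 0)) = -15*(0 + 2) = -15*2 = -30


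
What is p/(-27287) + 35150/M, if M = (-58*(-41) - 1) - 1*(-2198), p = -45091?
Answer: 46617175/4993521 ≈ 9.3355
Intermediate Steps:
M = 4575 (M = (2378 - 1) + 2198 = 2377 + 2198 = 4575)
p/(-27287) + 35150/M = -45091/(-27287) + 35150/4575 = -45091*(-1/27287) + 35150*(1/4575) = 45091/27287 + 1406/183 = 46617175/4993521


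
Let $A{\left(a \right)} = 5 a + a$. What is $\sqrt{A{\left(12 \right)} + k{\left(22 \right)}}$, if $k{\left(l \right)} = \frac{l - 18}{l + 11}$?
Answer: $\frac{2 \sqrt{19635}}{33} \approx 8.4924$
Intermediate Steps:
$A{\left(a \right)} = 6 a$
$k{\left(l \right)} = \frac{-18 + l}{11 + l}$
$\sqrt{A{\left(12 \right)} + k{\left(22 \right)}} = \sqrt{6 \cdot 12 + \frac{-18 + 22}{11 + 22}} = \sqrt{72 + \frac{1}{33} \cdot 4} = \sqrt{72 + \frac{4}{33}} = \sqrt{\frac{2380}{33}} = \frac{2 \sqrt{19635}}{33}$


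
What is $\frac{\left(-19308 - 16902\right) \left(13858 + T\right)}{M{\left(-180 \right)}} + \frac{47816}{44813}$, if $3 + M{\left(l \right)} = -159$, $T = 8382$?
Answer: $\frac{6014730450232}{1209951} \approx 4.9711 \cdot 10^{6}$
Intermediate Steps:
$M{\left(l \right)} = -162$ ($M{\left(l \right)} = -3 - 159 = -162$)
$\frac{\left(-19308 - 16902\right) \left(13858 + T\right)}{M{\left(-180 \right)}} + \frac{47816}{44813} = \frac{\left(-19308 - 16902\right) \left(13858 + 8382\right)}{-162} + \frac{47816}{44813} = \left(-36210\right) 22240 \left(- \frac{1}{162}\right) + 47816 \cdot \frac{1}{44813} = \left(-805310400\right) \left(- \frac{1}{162}\right) + \frac{47816}{44813} = \frac{134218400}{27} + \frac{47816}{44813} = \frac{6014730450232}{1209951}$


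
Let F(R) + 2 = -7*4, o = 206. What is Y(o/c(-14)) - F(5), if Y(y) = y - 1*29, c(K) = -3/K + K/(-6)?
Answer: 8759/107 ≈ 81.860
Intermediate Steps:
c(K) = -3/K - K/6 (c(K) = -3/K + K*(-1/6) = -3/K - K/6)
Y(y) = -29 + y (Y(y) = y - 29 = -29 + y)
F(R) = -30 (F(R) = -2 - 7*4 = -2 - 28 = -30)
Y(o/c(-14)) - F(5) = (-29 + 206/(-3/(-14) - 1/6*(-14))) - 1*(-30) = (-29 + 206/(-3*(-1/14) + 7/3)) + 30 = (-29 + 206/(3/14 + 7/3)) + 30 = (-29 + 206/(107/42)) + 30 = (-29 + 206*(42/107)) + 30 = (-29 + 8652/107) + 30 = 5549/107 + 30 = 8759/107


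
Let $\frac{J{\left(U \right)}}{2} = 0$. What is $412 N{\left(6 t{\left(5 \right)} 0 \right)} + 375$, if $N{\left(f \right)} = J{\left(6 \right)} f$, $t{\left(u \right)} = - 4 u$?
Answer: $375$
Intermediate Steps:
$J{\left(U \right)} = 0$ ($J{\left(U \right)} = 2 \cdot 0 = 0$)
$N{\left(f \right)} = 0$ ($N{\left(f \right)} = 0 f = 0$)
$412 N{\left(6 t{\left(5 \right)} 0 \right)} + 375 = 412 \cdot 0 + 375 = 0 + 375 = 375$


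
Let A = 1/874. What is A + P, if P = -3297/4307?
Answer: -2877271/3764318 ≈ -0.76435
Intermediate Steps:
A = 1/874 ≈ 0.0011442
P = -3297/4307 (P = -3297*1/4307 = -3297/4307 ≈ -0.76550)
A + P = 1/874 - 3297/4307 = -2877271/3764318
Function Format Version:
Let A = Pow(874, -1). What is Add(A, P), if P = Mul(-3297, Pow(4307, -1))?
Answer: Rational(-2877271, 3764318) ≈ -0.76435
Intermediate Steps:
A = Rational(1, 874) ≈ 0.0011442
P = Rational(-3297, 4307) (P = Mul(-3297, Rational(1, 4307)) = Rational(-3297, 4307) ≈ -0.76550)
Add(A, P) = Add(Rational(1, 874), Rational(-3297, 4307)) = Rational(-2877271, 3764318)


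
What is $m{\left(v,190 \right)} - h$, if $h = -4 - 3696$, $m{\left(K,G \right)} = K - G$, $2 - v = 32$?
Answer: $3480$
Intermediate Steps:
$v = -30$ ($v = 2 - 32 = -30$)
$h = -3700$ ($h = -4 - 3696 = -3700$)
$m{\left(v,190 \right)} - h = \left(-30 - 190\right) - -3700 = \left(-30 - 190\right) + 3700 = -220 + 3700 = 3480$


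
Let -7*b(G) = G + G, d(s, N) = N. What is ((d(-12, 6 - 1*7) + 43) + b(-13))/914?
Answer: 160/3199 ≈ 0.050016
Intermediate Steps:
b(G) = -2*G/7 (b(G) = -(G + G)/7 = -2*G/7)
((d(-12, 6 - 1*7) + 43) + b(-13))/914 = (((6 - 1*7) + 43) - 2/7*(-13))/914 = (((6 - 7) + 43) + 26/7)*(1/914) = ((-1 + 43) + 26/7)*(1/914) = (42 + 26/7)*(1/914) = (320/7)*(1/914) = 160/3199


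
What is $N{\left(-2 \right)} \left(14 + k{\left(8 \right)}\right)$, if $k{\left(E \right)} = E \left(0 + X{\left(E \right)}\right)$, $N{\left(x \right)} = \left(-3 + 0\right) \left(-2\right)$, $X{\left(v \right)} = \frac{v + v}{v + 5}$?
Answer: $\frac{1860}{13} \approx 143.08$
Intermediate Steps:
$X{\left(v \right)} = \frac{2 v}{5 + v}$
$N{\left(x \right)} = 6$ ($N{\left(x \right)} = \left(-3\right) \left(-2\right) = 6$)
$k{\left(E \right)} = \frac{2 E^{2}}{5 + E}$ ($k{\left(E \right)} = E \left(0 + \frac{2 E}{5 + E}\right) = E \frac{2 E}{5 + E} = \frac{2 E^{2}}{5 + E}$)
$N{\left(-2 \right)} \left(14 + k{\left(8 \right)}\right) = 6 \left(14 + \frac{2 \cdot 8^{2}}{5 + 8}\right) = 6 \left(14 + 2 \cdot 64 \cdot \frac{1}{13}\right) = 6 \left(14 + \frac{128}{13}\right) = 6 \cdot \frac{310}{13} = \frac{1860}{13}$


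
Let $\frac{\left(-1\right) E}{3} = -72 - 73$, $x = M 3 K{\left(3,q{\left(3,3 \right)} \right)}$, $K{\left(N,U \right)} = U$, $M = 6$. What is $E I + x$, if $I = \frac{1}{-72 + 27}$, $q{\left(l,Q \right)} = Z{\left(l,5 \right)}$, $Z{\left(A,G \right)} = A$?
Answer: $\frac{133}{3} \approx 44.333$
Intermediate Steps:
$q{\left(l,Q \right)} = l$
$x = 54$ ($x = 6 \cdot 3 \cdot 3 = 18 \cdot 3 = 54$)
$I = - \frac{1}{45}$ ($I = \frac{1}{-45} = - \frac{1}{45} \approx -0.022222$)
$E = 435$ ($E = - 3 \left(-72 - 73\right) = \left(-3\right) \left(-145\right) = 435$)
$E I + x = 435 \left(- \frac{1}{45}\right) + 54 = - \frac{29}{3} + 54 = \frac{133}{3}$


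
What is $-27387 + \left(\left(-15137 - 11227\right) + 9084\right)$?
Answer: $-44667$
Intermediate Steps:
$-27387 + \left(\left(-15137 - 11227\right) + 9084\right) = -27387 + \left(-26364 + 9084\right) = -27387 - 17280 = -44667$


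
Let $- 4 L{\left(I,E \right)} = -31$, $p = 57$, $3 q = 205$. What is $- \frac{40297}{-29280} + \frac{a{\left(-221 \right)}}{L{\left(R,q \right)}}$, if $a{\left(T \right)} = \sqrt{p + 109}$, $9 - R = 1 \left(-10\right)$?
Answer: $\frac{40297}{29280} + \frac{4 \sqrt{166}}{31} \approx 3.0387$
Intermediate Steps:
$R = 19$ ($R = 9 - 1 \left(-10\right) = 9 - -10 = 9 + 10 = 19$)
$q = \frac{205}{3}$ ($q = \frac{1}{3} \cdot 205 = \frac{205}{3} \approx 68.333$)
$L{\left(I,E \right)} = \frac{31}{4}$ ($L{\left(I,E \right)} = \left(- \frac{1}{4}\right) \left(-31\right) = \frac{31}{4}$)
$a{\left(T \right)} = \sqrt{166}$ ($a{\left(T \right)} = \sqrt{57 + 109} = \sqrt{166}$)
$- \frac{40297}{-29280} + \frac{a{\left(-221 \right)}}{L{\left(R,q \right)}} = - \frac{40297}{-29280} + \frac{\sqrt{166}}{\frac{31}{4}} = \left(-40297\right) \left(- \frac{1}{29280}\right) + \sqrt{166} \cdot \frac{4}{31} = \frac{40297}{29280} + \frac{4 \sqrt{166}}{31}$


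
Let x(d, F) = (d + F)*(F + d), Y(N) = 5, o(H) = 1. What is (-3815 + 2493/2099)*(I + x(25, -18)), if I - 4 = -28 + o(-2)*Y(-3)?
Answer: -240155760/2099 ≈ -1.1441e+5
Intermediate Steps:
x(d, F) = (F + d)**2 (x(d, F) = (F + d)*(F + d) = (F + d)**2)
I = -19 (I = 4 + (-28 + 1*5) = 4 + (-28 + 5) = 4 - 23 = -19)
(-3815 + 2493/2099)*(I + x(25, -18)) = (-3815 + 2493/2099)*(-19 + (-18 + 25)**2) = (-3815 + 2493*(1/2099))*(-19 + 7**2) = (-3815 + 2493/2099)*(-19 + 49) = -8005192/2099*30 = -240155760/2099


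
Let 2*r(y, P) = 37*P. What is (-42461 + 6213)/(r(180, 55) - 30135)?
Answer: 72496/58235 ≈ 1.2449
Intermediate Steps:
r(y, P) = 37*P/2 (r(y, P) = (37*P)/2 = 37*P/2)
(-42461 + 6213)/(r(180, 55) - 30135) = (-42461 + 6213)/((37/2)*55 - 30135) = -36248/(2035/2 - 30135) = -36248/(-58235/2) = -36248*(-2/58235) = 72496/58235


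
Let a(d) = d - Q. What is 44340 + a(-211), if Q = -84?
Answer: 44213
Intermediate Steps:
a(d) = 84 + d (a(d) = d - 1*(-84) = d + 84 = 84 + d)
44340 + a(-211) = 44340 + (84 - 211) = 44340 - 127 = 44213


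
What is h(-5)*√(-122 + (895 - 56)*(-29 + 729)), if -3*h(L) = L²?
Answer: -25*√65242 ≈ -6385.6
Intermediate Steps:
h(L) = -L²/3
h(-5)*√(-122 + (895 - 56)*(-29 + 729)) = (-⅓*(-5)²)*√(-122 + (895 - 56)*(-29 + 729)) = (-⅓*25)*√(-122 + 839*700) = -25*√(-122 + 587300)/3 = -25*√65242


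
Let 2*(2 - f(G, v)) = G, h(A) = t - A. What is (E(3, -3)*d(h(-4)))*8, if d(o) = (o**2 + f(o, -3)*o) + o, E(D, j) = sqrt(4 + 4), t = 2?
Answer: 576*sqrt(2) ≈ 814.59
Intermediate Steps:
h(A) = 2 - A
f(G, v) = 2 - G/2
E(D, j) = 2*sqrt(2) (E(D, j) = sqrt(8) = 2*sqrt(2))
d(o) = o + o**2 + o*(2 - o/2) (d(o) = (o**2 + (2 - o/2)*o) + o = (o**2 + o*(2 - o/2)) + o = o + o**2 + o*(2 - o/2))
(E(3, -3)*d(h(-4)))*8 = ((2*sqrt(2))*((2 - 1*(-4))*(6 + (2 - 1*(-4)))/2))*8 = ((2*sqrt(2))*((2 + 4)*(6 + (2 + 4))/2))*8 = ((2*sqrt(2))*((1/2)*6*(6 + 6)))*8 = ((2*sqrt(2))*((1/2)*6*12))*8 = ((2*sqrt(2))*36)*8 = (72*sqrt(2))*8 = 576*sqrt(2)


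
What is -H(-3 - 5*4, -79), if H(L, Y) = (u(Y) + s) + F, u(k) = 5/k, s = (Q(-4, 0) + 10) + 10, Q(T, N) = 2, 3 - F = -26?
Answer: -4024/79 ≈ -50.937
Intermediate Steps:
F = 29 (F = 3 - 1*(-26) = 3 + 26 = 29)
s = 22 (s = (2 + 10) + 10 = 12 + 10 = 22)
H(L, Y) = 51 + 5/Y (H(L, Y) = (5/Y + 22) + 29 = (22 + 5/Y) + 29 = 51 + 5/Y)
-H(-3 - 5*4, -79) = -(51 + 5/(-79)) = -(51 + 5*(-1/79)) = -(51 - 5/79) = -1*4024/79 = -4024/79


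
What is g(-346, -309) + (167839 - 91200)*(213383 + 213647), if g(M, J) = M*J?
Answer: 32727259084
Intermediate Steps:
g(M, J) = J*M
g(-346, -309) + (167839 - 91200)*(213383 + 213647) = -309*(-346) + (167839 - 91200)*(213383 + 213647) = 106914 + 76639*427030 = 106914 + 32727152170 = 32727259084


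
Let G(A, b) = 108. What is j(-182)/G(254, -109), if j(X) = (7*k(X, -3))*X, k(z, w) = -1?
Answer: 637/54 ≈ 11.796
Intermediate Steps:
j(X) = -7*X (j(X) = (7*(-1))*X = -7*X)
j(-182)/G(254, -109) = -7*(-182)/108 = 1274*(1/108) = 637/54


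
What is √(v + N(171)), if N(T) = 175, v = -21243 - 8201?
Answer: I*√29269 ≈ 171.08*I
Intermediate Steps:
v = -29444
√(v + N(171)) = √(-29444 + 175) = √(-29269) = I*√29269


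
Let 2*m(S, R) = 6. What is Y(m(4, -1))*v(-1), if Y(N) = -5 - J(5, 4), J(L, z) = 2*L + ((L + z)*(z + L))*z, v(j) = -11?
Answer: 3729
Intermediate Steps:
m(S, R) = 3 (m(S, R) = (½)*6 = 3)
J(L, z) = 2*L + z*(L + z)² (J(L, z) = 2*L + ((L + z)*(L + z))*z = 2*L + (L + z)²*z = 2*L + z*(L + z)²)
Y(N) = -339 (Y(N) = -5 - (2*5 + 4*(5 + 4)²) = -5 - (10 + 4*9²) = -5 - (10 + 4*81) = -5 - (10 + 324) = -5 - 1*334 = -5 - 334 = -339)
Y(m(4, -1))*v(-1) = -339*(-11) = 3729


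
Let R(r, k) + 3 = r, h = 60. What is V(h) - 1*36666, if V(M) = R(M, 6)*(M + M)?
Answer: -29826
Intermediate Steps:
R(r, k) = -3 + r
V(M) = 2*M*(-3 + M) (V(M) = (-3 + M)*(M + M) = (-3 + M)*(2*M) = 2*M*(-3 + M))
V(h) - 1*36666 = 2*60*(-3 + 60) - 1*36666 = 2*60*57 - 36666 = 6840 - 36666 = -29826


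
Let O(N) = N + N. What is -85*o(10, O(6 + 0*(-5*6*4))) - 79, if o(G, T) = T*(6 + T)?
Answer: -18439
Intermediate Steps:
O(N) = 2*N
-85*o(10, O(6 + 0*(-5*6*4))) - 79 = -85*2*(6 + 0*(-5*6*4))*(6 + 2*(6 + 0*(-5*6*4))) - 79 = -85*2*(6 + 0*(-30*4))*(6 + 2*(6 + 0*(-30*4))) - 79 = -85*2*(6 + 0*(-120))*(6 + 2*(6 + 0*(-120))) - 79 = -85*2*(6 + 0)*(6 + 2*(6 + 0)) - 79 = -85*2*6*(6 + 2*6) - 79 = -1020*(6 + 12) - 79 = -1020*18 - 79 = -85*216 - 79 = -18360 - 79 = -18439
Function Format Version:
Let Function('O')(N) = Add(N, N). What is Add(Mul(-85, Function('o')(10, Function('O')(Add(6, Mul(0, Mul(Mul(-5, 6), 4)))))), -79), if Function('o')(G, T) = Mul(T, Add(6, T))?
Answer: -18439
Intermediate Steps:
Function('O')(N) = Mul(2, N)
Add(Mul(-85, Function('o')(10, Function('O')(Add(6, Mul(0, Mul(Mul(-5, 6), 4)))))), -79) = Add(Mul(-85, Mul(Mul(2, Add(6, Mul(0, Mul(Mul(-5, 6), 4)))), Add(6, Mul(2, Add(6, Mul(0, Mul(Mul(-5, 6), 4))))))), -79) = Add(Mul(-85, Mul(Mul(2, Add(6, Mul(0, Mul(-30, 4)))), Add(6, Mul(2, Add(6, Mul(0, Mul(-30, 4))))))), -79) = Add(Mul(-85, Mul(Mul(2, Add(6, Mul(0, -120))), Add(6, Mul(2, Add(6, Mul(0, -120)))))), -79) = Add(Mul(-85, Mul(Mul(2, Add(6, 0)), Add(6, Mul(2, Add(6, 0))))), -79) = Add(Mul(-85, Mul(Mul(2, 6), Add(6, Mul(2, 6)))), -79) = Add(Mul(-85, Mul(12, Add(6, 12))), -79) = Add(Mul(-85, Mul(12, 18)), -79) = Add(Mul(-85, 216), -79) = Add(-18360, -79) = -18439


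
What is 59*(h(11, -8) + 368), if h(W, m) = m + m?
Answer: 20768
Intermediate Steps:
h(W, m) = 2*m
59*(h(11, -8) + 368) = 59*(2*(-8) + 368) = 59*(-16 + 368) = 59*352 = 20768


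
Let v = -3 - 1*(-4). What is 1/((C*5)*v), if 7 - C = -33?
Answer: 1/200 ≈ 0.0050000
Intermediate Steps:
C = 40 (C = 7 - 1*(-33) = 7 + 33 = 40)
v = 1 (v = -3 + 4 = 1)
1/((C*5)*v) = 1/((40*5)*1) = 1/(200*1) = 1/200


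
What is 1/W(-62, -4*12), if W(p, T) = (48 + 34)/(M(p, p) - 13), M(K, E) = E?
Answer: -75/82 ≈ -0.91463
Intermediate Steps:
W(p, T) = 82/(-13 + p) (W(p, T) = (48 + 34)/(p - 13) = 82/(-13 + p))
1/W(-62, -4*12) = 1/(82/(-13 - 62)) = 1/(82/(-75)) = 1/(82*(-1/75)) = 1/(-82/75) = -75/82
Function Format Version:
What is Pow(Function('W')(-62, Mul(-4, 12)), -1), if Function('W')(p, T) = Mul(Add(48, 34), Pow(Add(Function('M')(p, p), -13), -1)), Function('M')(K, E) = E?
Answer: Rational(-75, 82) ≈ -0.91463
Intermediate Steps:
Function('W')(p, T) = Mul(82, Pow(Add(-13, p), -1)) (Function('W')(p, T) = Mul(Add(48, 34), Pow(Add(p, -13), -1)) = Mul(82, Pow(Add(-13, p), -1)))
Pow(Function('W')(-62, Mul(-4, 12)), -1) = Pow(Mul(82, Pow(Add(-13, -62), -1)), -1) = Pow(Mul(82, Pow(-75, -1)), -1) = Pow(Mul(82, Rational(-1, 75)), -1) = Pow(Rational(-82, 75), -1) = Rational(-75, 82)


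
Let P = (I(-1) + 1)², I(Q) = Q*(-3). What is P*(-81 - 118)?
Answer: -3184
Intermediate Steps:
I(Q) = -3*Q
P = 16 (P = (-3*(-1) + 1)² = (3 + 1)² = 4² = 16)
P*(-81 - 118) = 16*(-81 - 118) = 16*(-199) = -3184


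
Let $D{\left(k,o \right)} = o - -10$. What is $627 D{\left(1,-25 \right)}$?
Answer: $-9405$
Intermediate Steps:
$D{\left(k,o \right)} = 10 + o$ ($D{\left(k,o \right)} = o + 10 = 10 + o$)
$627 D{\left(1,-25 \right)} = 627 \left(10 - 25\right) = 627 \left(-15\right) = -9405$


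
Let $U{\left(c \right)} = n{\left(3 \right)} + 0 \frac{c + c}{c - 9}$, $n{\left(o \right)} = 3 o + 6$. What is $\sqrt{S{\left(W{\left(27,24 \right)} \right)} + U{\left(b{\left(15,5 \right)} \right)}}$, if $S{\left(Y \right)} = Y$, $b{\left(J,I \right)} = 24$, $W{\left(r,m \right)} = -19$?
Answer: $2 i \approx 2.0 i$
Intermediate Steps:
$n{\left(o \right)} = 6 + 3 o$
$U{\left(c \right)} = 15$ ($U{\left(c \right)} = \left(6 + 3 \cdot 3\right) + 0 \frac{c + c}{c - 9} = \left(6 + 9\right) + 0 \frac{2 c}{-9 + c} = 15 + 0 \frac{2 c}{-9 + c} = 15 + 0 = 15$)
$\sqrt{S{\left(W{\left(27,24 \right)} \right)} + U{\left(b{\left(15,5 \right)} \right)}} = \sqrt{-19 + 15} = \sqrt{-4} = 2 i$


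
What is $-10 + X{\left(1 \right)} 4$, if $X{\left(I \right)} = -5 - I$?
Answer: $-34$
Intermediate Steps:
$-10 + X{\left(1 \right)} 4 = -10 + \left(-5 - 1\right) 4 = -10 - 24 = -34$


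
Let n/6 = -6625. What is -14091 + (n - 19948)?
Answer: -73789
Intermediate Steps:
n = -39750 (n = 6*(-6625) = -39750)
-14091 + (n - 19948) = -14091 + (-39750 - 19948) = -14091 - 59698 = -73789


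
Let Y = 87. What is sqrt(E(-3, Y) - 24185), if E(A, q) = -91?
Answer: 34*I*sqrt(21) ≈ 155.81*I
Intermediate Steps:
sqrt(E(-3, Y) - 24185) = sqrt(-91 - 24185) = sqrt(-24276) = 34*I*sqrt(21)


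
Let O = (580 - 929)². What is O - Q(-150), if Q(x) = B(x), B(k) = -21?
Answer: 121822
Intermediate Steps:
Q(x) = -21
O = 121801 (O = (-349)² = 121801)
O - Q(-150) = 121801 - 1*(-21) = 121801 + 21 = 121822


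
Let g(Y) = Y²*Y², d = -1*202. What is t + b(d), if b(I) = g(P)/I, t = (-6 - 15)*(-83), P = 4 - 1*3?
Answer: 352085/202 ≈ 1743.0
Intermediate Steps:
P = 1 (P = 4 - 3 = 1)
t = 1743 (t = -21*(-83) = 1743)
d = -202
g(Y) = Y⁴
b(I) = 1/I (b(I) = 1⁴/I = 1/I)
t + b(d) = 1743 + 1/(-202) = 1743 - 1/202 = 352085/202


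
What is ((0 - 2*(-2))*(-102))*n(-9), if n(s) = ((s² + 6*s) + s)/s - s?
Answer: -2856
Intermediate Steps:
n(s) = -s + (s² + 7*s)/s (n(s) = (s² + 7*s)/s - s = -s + (s² + 7*s)/s)
((0 - 2*(-2))*(-102))*n(-9) = ((0 - 2*(-2))*(-102))*7 = ((0 + 4)*(-102))*7 = (4*(-102))*7 = -408*7 = -2856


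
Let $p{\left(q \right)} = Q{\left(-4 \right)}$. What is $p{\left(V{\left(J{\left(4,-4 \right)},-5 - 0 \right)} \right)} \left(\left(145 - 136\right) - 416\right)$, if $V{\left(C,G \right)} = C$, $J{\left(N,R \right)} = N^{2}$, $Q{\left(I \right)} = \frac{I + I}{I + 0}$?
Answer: $-814$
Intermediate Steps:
$Q{\left(I \right)} = 2$ ($Q{\left(I \right)} = \frac{2 I}{I} = 2$)
$p{\left(q \right)} = 2$
$p{\left(V{\left(J{\left(4,-4 \right)},-5 - 0 \right)} \right)} \left(\left(145 - 136\right) - 416\right) = 2 \left(\left(145 - 136\right) - 416\right) = 2 \left(9 - 416\right) = 2 \left(-407\right) = -814$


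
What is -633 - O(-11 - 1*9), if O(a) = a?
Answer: -613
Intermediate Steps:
-633 - O(-11 - 1*9) = -633 - (-11 - 1*9) = -633 - (-11 - 9) = -633 - 1*(-20) = -633 + 20 = -613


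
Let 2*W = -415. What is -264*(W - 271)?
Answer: 126324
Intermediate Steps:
W = -415/2 (W = (½)*(-415) = -415/2 ≈ -207.50)
-264*(W - 271) = -264*(-415/2 - 271) = -264*(-957/2) = 126324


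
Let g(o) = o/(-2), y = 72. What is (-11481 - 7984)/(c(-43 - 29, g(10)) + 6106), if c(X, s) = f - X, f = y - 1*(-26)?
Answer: -19465/6276 ≈ -3.1015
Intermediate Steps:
g(o) = -o/2 (g(o) = o*(-½) = -o/2)
f = 98 (f = 72 - 1*(-26) = 72 + 26 = 98)
c(X, s) = 98 - X
(-11481 - 7984)/(c(-43 - 29, g(10)) + 6106) = (-11481 - 7984)/((98 - (-43 - 29)) + 6106) = -19465/((98 - 1*(-72)) + 6106) = -19465/((98 + 72) + 6106) = -19465/(170 + 6106) = -19465/6276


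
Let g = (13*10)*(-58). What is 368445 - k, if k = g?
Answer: 375985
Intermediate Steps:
g = -7540 (g = 130*(-58) = -7540)
k = -7540
368445 - k = 368445 - 1*(-7540) = 368445 + 7540 = 375985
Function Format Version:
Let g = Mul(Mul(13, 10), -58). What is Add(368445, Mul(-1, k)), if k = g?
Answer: 375985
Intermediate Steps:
g = -7540 (g = Mul(130, -58) = -7540)
k = -7540
Add(368445, Mul(-1, k)) = Add(368445, Mul(-1, -7540)) = Add(368445, 7540) = 375985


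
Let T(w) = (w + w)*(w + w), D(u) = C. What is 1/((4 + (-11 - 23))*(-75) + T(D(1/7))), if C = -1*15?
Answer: 1/3150 ≈ 0.00031746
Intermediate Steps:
C = -15
D(u) = -15
T(w) = 4*w**2 (T(w) = (2*w)*(2*w) = 4*w**2)
1/((4 + (-11 - 23))*(-75) + T(D(1/7))) = 1/((4 + (-11 - 23))*(-75) + 4*(-15)**2) = 1/((4 - 34)*(-75) + 4*225) = 1/(-30*(-75) + 900) = 1/(2250 + 900) = 1/3150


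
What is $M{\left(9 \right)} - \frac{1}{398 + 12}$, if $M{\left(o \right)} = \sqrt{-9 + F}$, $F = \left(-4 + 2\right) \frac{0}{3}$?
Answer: $- \frac{1}{410} + 3 i \approx -0.002439 + 3.0 i$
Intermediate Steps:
$F = 0$ ($F = - 2 \cdot 0 \cdot \frac{1}{3} = \left(-2\right) 0 = 0$)
$M{\left(o \right)} = 3 i$ ($M{\left(o \right)} = \sqrt{-9 + 0} = \sqrt{-9} = 3 i$)
$M{\left(9 \right)} - \frac{1}{398 + 12} = 3 i - \frac{1}{398 + 12} = 3 i - \frac{1}{410} = - \frac{1}{410} + 3 i$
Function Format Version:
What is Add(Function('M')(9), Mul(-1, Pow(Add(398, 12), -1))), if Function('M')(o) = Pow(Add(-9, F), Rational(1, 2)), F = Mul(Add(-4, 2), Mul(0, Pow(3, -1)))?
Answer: Add(Rational(-1, 410), Mul(3, I)) ≈ Add(-0.0024390, Mul(3.0000, I))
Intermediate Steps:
F = 0 (F = Mul(-2, Mul(0, Rational(1, 3))) = Mul(-2, 0) = 0)
Function('M')(o) = Mul(3, I) (Function('M')(o) = Pow(Add(-9, 0), Rational(1, 2)) = Pow(-9, Rational(1, 2)) = Mul(3, I))
Add(Function('M')(9), Mul(-1, Pow(Add(398, 12), -1))) = Add(Mul(3, I), Mul(-1, Pow(Add(398, 12), -1))) = Add(Mul(3, I), Mul(-1, Pow(410, -1))) = Add(Mul(3, I), Mul(-1, Rational(1, 410))) = Add(Mul(3, I), Rational(-1, 410)) = Add(Rational(-1, 410), Mul(3, I))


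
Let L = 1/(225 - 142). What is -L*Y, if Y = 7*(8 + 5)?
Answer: -91/83 ≈ -1.0964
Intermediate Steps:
L = 1/83 ≈ 0.012048
Y = 91 (Y = 7*13 = 91)
-L*Y = -91/83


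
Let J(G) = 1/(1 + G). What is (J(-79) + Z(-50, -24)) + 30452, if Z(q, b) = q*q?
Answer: 2570255/78 ≈ 32952.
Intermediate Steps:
Z(q, b) = q²
(J(-79) + Z(-50, -24)) + 30452 = (1/(1 - 79) + (-50)²) + 30452 = (1/(-78) + 2500) + 30452 = (-1/78 + 2500) + 30452 = 194999/78 + 30452 = 2570255/78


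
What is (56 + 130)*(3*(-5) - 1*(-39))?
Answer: 4464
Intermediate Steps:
(56 + 130)*(3*(-5) - 1*(-39)) = 186*(-15 + 39) = 186*24 = 4464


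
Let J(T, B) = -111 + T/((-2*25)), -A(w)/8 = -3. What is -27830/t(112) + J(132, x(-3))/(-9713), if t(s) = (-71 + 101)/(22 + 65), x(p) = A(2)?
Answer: -19597674434/242825 ≈ -80707.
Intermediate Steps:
A(w) = 24 (A(w) = -8*(-3) = 24)
x(p) = 24
J(T, B) = -111 - T/50 (J(T, B) = -111 + T/(-50) = -111 + T*(-1/50) = -111 - T/50)
t(s) = 10/29 (t(s) = 30/87 = 30*(1/87) = 10/29)
-27830/t(112) + J(132, x(-3))/(-9713) = -27830/10/29 + (-111 - 1/50*132)/(-9713) = -27830*29/10 + (-111 - 66/25)*(-1/9713) = -80707 - 2841/25*(-1/9713) = -80707 + 2841/242825 = -19597674434/242825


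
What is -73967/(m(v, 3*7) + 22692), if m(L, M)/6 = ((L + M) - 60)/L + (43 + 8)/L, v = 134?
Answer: -4955789/1520802 ≈ -3.2587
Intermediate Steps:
m(L, M) = 306/L + 6*(-60 + L + M)/L (m(L, M) = 6*(((L + M) - 60)/L + (43 + 8)/L) = 6*((-60 + L + M)/L + 51/L) = 6*(51/L + (-60 + L + M)/L) = 306/L + 6*(-60 + L + M)/L)
-73967/(m(v, 3*7) + 22692) = -73967/(6*(-9 + 134 + 3*7)/134 + 22692) = -73967/(6*(1/134)*(-9 + 134 + 21) + 22692) = -73967/(6*(1/134)*146 + 22692) = -73967/(438/67 + 22692) = -73967/1520802/67 = -73967*67/1520802 = -4955789/1520802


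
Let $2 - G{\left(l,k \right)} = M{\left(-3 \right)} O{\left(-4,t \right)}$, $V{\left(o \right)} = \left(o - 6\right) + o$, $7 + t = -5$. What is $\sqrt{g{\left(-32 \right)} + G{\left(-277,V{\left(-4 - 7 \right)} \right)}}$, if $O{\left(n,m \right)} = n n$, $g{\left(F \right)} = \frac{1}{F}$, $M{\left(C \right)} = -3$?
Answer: $\frac{\sqrt{3198}}{8} \approx 7.0689$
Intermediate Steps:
$t = -12$ ($t = -7 - 5 = -12$)
$O{\left(n,m \right)} = n^{2}$
$V{\left(o \right)} = -6 + 2 o$ ($V{\left(o \right)} = \left(-6 + o\right) + o = -6 + 2 o$)
$G{\left(l,k \right)} = 50$ ($G{\left(l,k \right)} = 2 - - 3 \left(-4\right)^{2} = 2 - \left(-3\right) 16 = 2 - -48 = 2 + 48 = 50$)
$\sqrt{g{\left(-32 \right)} + G{\left(-277,V{\left(-4 - 7 \right)} \right)}} = \sqrt{\frac{1}{-32} + 50} = \sqrt{- \frac{1}{32} + 50} = \sqrt{\frac{1599}{32}} = \frac{\sqrt{3198}}{8}$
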